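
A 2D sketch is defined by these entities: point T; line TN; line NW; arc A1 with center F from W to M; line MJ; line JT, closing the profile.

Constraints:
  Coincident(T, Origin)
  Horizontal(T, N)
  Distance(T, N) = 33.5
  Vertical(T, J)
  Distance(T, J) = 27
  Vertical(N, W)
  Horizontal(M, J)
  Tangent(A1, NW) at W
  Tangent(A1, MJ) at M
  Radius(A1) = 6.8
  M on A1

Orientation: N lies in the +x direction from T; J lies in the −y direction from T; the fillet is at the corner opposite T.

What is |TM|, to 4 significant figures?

37.97

T is at the origin; TN is horizontal with |TN| = 33.5 and N on the +x side, so N = (33.50, 0.000). TJ is vertical with |TJ| = 27.0 and J on the −y side, so J = (0.000, -27.00). The virtual corner opposite T is at (33.50, -27.00). Since A1 is tangent to NW there, FW ⟂ NW and A1 meets MJ tangentially, so FM is at right angles to MJ, with radius 6.8, so the center F sits 6.8 in from both sides at F = (26.70, -20.20). That places the tangent points at W = (33.50, -20.20) on NW and M = (26.70, -27.00) on MJ. Then |TM| = |M − T| = 37.97.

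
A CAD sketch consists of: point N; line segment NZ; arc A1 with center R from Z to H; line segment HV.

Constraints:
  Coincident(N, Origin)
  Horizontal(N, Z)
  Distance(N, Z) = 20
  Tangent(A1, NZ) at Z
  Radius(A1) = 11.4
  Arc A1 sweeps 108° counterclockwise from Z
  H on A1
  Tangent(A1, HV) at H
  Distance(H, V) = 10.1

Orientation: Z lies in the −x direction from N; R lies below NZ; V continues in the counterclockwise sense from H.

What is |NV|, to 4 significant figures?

37.01

N is at the origin; NZ is horizontal with |NZ| = 20.0 and Z on the −x side, so Z = (-20.00, 0.000). A1 meets NZ tangentially, so RZ is at right angles to NZ, so R = Z + (0, -11.4) = (-20.00, -11.40). On A1, Z sits at bearing 90° from R; a 108° counterclockwise sweep puts H at bearing 198°, so H = R + 11.4·(cos 198°, sin 198°) = (-30.84, -14.92). A1 meets HV tangentially, so RH is at right angles to HV, so HV runs along (−sin 198°, cos 198°); with |HV| = 10.1, V = (-27.72, -24.53). Then |NV| = |V − N| = 37.01.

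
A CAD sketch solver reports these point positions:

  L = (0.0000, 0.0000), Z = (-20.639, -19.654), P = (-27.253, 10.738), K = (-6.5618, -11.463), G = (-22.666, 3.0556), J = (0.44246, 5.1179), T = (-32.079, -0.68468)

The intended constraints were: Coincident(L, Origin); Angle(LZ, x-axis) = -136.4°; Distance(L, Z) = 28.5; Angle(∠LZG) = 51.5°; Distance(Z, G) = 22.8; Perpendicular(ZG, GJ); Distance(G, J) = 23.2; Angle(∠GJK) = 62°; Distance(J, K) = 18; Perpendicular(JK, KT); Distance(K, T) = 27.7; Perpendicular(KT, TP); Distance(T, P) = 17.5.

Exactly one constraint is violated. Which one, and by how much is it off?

Distance(T, P) = 17.5 — off by 5.10.

L = (0.00, 0.00) ✓; LZ at -136.4° ✓; |LZ| = 28.50 ✓; ∠LZG = 51.50° ✓; |ZG| = 22.80 ✓; ∠(ZG, GJ) = 90.00° ✓; |GJ| = 23.20 ✓; ∠GJK = 62.00° ✓; |JK| = 18.00 ✓; ∠(JK, KT) = 90.00° ✓; |KT| = 27.70 ✓; ∠(KT, TP) = 90.00° ✓; |TP| = 12.40 ✗.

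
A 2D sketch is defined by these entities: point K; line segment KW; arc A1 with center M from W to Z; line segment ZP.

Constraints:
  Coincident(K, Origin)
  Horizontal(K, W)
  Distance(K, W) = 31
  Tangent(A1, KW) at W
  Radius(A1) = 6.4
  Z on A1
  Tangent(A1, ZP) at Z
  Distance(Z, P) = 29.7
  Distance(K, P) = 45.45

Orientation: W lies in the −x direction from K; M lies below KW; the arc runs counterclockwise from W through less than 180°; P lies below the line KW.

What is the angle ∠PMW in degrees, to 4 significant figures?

172.5°

K is at the origin; KW is horizontal with |KW| = 31.0 and W on the −x side, so W = (-31.00, 0.000). Since A1 is tangent to KW there, MW ⟂ KW, so M = W + (0, -6.4) = (-31.00, -6.400). Since MZ ⟂ ZP (tangency), |MP| = √(6.4² + 29.7²) = 30.38 regardless of where Z sits on A1. So P lies on both circle(K, 45.45) and circle(M, 30.38); the below-KW intersection is P = (-27.05, -36.52). Z is the foot of the tangent from P: Z = (-37.03, -8.550).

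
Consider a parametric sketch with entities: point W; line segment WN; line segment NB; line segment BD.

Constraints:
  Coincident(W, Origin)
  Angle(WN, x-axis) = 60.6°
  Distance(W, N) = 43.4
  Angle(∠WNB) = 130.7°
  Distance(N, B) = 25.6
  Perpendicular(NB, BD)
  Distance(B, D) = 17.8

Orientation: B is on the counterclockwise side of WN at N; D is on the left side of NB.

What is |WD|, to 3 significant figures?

56.0

W is at the origin; WN runs at 60.6° with length 43.4, so N = 43.4·(cos 60.6°, sin 60.6°) = (21.3, 37.8). ∠WNB = 130.7°, so NB runs at 60.6° + (180° − 130.7°) = 110° from the x-axis; with |NB| = 25.6, B = N + 25.6·(cos 110°, sin 110°) = (12.6, 61.9). NB is perpendicular to BD; with |BD| = 17.8 on the left of NB, D = B + 17.8·(-0.940, -0.340) = (-4.15, 55.8). Then |WD| = |D − W| = 56.0.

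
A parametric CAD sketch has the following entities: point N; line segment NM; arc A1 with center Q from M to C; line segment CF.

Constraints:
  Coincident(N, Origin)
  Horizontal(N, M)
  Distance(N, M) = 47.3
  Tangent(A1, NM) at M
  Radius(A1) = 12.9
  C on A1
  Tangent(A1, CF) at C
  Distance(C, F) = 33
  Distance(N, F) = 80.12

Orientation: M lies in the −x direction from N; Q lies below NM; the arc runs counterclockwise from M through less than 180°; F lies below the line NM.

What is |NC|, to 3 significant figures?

60.4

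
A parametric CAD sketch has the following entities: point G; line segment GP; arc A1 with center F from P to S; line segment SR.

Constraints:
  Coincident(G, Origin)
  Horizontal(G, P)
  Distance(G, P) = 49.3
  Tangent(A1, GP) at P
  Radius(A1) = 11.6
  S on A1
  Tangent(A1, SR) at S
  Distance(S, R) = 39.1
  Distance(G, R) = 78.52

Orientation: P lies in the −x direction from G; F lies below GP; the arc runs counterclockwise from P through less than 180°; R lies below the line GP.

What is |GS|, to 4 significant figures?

62.06

G is at the origin; GP is horizontal with |GP| = 49.3 and P on the −x side, so P = (-49.30, 0.000). Tangency of A1 to GP means the radius FP is perpendicular to GP, so F = P + (0, -11.6) = (-49.30, -11.60). Since FS ⟂ SR (tangency), |FR| = √(11.6² + 39.1²) = 40.78 regardless of where S sits on A1. So R lies on both circle(G, 78.52) and circle(F, 40.78); the below-GP intersection is R = (-59.66, -51.05). S is the foot of the tangent from R: S = (-60.89, -11.97).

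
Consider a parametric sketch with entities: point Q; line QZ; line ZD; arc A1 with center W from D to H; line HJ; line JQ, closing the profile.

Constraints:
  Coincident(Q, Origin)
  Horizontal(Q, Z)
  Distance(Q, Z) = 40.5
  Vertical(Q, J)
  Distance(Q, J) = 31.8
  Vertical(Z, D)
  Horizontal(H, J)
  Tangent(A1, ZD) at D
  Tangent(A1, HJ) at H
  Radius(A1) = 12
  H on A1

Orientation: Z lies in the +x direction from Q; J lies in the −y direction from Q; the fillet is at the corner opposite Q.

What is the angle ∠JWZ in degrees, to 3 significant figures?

144°

Q is at the origin; QZ is horizontal with |QZ| = 40.5 and Z on the +x side, so Z = (40.5, 0.00). QJ is vertical with |QJ| = 31.8 and J on the −y side, so J = (0.00, -31.8). The virtual corner opposite Q is at (40.5, -31.8). A1 meets ZD tangentially, so WD is at right angles to ZD and tangency of A1 to HJ means the radius WH is perpendicular to HJ, with radius 12.0, so the center W sits 12.0 in from both sides at W = (28.5, -19.8). Then cos ∠JWZ = WJ·WZ / (|WJ||WZ|), giving 144°.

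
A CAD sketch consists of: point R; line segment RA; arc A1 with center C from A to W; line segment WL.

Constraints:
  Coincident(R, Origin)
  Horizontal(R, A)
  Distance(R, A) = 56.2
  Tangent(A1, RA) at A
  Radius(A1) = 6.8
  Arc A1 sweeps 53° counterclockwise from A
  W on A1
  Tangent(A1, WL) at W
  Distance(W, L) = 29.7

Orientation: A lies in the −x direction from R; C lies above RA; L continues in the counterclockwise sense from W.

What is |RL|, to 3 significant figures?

42.2

R is at the origin; RA is horizontal with |RA| = 56.2 and A on the −x side, so A = (-56.2, 0.00). The tangent condition forces CA to be normal to RA, so C = A + (0, 6.8) = (-56.2, 6.80). On A1, A sits at bearing -90° from C; a 53° counterclockwise sweep puts W at bearing -37°, so W = C + 6.8·(cos -37°, sin -37°) = (-50.8, 2.71). The tangent condition forces CW to be normal to WL, so WL runs along (−sin -37°, cos -37°); with |WL| = 29.7, L = (-32.9, 26.4). Then |RL| = |L − R| = 42.2.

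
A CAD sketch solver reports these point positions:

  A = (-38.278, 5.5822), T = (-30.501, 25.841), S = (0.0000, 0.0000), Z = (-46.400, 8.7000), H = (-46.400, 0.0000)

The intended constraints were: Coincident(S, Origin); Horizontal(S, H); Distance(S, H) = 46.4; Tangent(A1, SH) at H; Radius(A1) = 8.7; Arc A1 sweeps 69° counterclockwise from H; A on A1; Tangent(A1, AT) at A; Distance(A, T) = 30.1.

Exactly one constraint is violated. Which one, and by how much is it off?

Distance(A, T) = 30.1 — off by 8.40.

S = (0.00, 0.00) ✓; S.y = 0.00, H.y = 0.00 ✓; |SH| = 46.40 ✓; ∠(ZH, HS) = 90.00° ✓; |ZH| = 8.700 ✓; bearing(Z→A) − bearing(Z→H) = 69.00° ✓; |ZA| = 8.700 ✓; ∠(ZA, AT) = 90.00° ✓; |AT| = 21.70 ✗.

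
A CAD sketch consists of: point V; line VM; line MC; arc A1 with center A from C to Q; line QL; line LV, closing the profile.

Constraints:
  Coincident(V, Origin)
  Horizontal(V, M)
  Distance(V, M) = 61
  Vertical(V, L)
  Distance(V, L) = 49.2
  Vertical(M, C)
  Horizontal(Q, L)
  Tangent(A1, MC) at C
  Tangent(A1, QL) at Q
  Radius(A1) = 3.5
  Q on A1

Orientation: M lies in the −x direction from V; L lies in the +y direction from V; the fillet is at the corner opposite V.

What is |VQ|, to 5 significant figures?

75.676

V is at the origin; VM is horizontal with |VM| = 61.0 and M on the −x side, so M = (-61.000, 0.0000). V and L share the same x with |VL| = 49.2 and L on the +y side, so L = (0.0000, 49.200). The virtual corner opposite V is at (-61.000, 49.200). Since A1 is tangent to MC there, AC ⟂ MC and the tangent condition forces AQ to be normal to QL, with radius 3.5, so the center A sits 3.5 in from both sides at A = (-57.500, 45.700). That places the tangent points at C = (-61.000, 45.700) on MC and Q = (-57.500, 49.200) on QL. Then |VQ| = |Q − V| = 75.676.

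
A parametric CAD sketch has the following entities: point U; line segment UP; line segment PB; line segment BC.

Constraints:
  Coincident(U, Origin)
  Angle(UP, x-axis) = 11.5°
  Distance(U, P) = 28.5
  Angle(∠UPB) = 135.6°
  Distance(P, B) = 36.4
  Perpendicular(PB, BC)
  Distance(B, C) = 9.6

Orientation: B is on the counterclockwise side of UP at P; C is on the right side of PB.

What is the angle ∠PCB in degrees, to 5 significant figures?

75.225°

U is at the origin; UP runs at 11.5° with length 28.5, so P = 28.5·(cos 11.5°, sin 11.5°) = (27.928, 5.6820). ∠UPB = 135.6°, so PB runs at 11.5° + (180° − 135.6°) = 55.900° from the x-axis; with |PB| = 36.4, B = P + 36.4·(cos 55.900°, sin 55.900°) = (48.335, 35.823). PB ⟂ BC; with |BC| = 9.6 on the right of PB, C = B + 9.6·(0.82806, -0.56064) = (56.284, 30.441). Then cos ∠PCB = CP·CB / (|CP||CB|), giving 75.225°.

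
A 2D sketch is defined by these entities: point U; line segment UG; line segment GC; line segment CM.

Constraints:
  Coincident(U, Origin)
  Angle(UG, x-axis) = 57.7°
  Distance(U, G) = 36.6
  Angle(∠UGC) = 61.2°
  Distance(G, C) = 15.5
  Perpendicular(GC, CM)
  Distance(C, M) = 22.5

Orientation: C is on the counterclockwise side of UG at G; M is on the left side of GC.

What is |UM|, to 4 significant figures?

9.807

U is at the origin; UG runs at 57.7° with length 36.6, so G = 36.6·(cos 57.7°, sin 57.7°) = (19.56, 30.94). ∠UGC = 61.2°, so GC runs at 57.7° + (180° − 61.2°) = 176.5° from the x-axis; with |GC| = 15.5, C = G + 15.5·(cos 176.5°, sin 176.5°) = (4.086, 31.88). GC ⟂ CM; with |CM| = 22.5 on the left of GC, M = C + 22.5·(-0.06105, -0.9981) = (2.713, 9.425). Then |UM| = |M − U| = 9.807.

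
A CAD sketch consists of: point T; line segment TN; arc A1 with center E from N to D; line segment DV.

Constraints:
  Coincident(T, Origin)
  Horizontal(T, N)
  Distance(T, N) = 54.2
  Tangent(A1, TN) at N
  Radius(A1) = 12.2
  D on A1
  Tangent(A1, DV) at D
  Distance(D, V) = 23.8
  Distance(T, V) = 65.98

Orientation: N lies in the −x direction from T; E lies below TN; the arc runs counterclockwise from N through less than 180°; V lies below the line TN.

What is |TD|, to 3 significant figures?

67.3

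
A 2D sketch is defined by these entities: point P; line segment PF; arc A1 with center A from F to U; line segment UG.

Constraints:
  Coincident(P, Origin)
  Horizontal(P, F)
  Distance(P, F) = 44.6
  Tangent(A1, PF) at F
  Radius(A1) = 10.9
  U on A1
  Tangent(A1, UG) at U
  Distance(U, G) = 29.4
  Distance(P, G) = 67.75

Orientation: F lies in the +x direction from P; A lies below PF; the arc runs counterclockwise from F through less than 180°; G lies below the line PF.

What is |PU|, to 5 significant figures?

40.083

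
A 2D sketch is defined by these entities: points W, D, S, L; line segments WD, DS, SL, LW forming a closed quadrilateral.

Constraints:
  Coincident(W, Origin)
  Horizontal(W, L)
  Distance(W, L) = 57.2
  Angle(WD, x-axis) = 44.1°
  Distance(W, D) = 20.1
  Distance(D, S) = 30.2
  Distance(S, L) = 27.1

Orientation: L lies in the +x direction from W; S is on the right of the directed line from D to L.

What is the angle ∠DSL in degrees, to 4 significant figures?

103.4°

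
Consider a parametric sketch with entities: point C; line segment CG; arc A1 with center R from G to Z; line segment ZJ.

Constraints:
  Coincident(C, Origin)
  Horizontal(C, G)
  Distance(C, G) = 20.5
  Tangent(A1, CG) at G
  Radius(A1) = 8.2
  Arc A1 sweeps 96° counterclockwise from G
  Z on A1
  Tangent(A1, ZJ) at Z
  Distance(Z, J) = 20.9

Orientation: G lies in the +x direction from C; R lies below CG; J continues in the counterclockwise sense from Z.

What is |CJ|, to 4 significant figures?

33.19

C is at the origin; C and G share the same y with |CG| = 20.5 and G on the +x side, so G = (20.50, 0.000). Since A1 is tangent to CG there, RG ⟂ CG, so R = G + (0, -8.2) = (20.50, -8.200). On A1, G sits at bearing 90° from R; a 96° counterclockwise sweep puts Z at bearing 186°, so Z = R + 8.2·(cos 186°, sin 186°) = (12.34, -9.057). Tangency of A1 to ZJ means the radius RZ is perpendicular to ZJ, so ZJ runs along (−sin 186°, cos 186°); with |ZJ| = 20.9, J = (14.53, -29.84). Then |CJ| = |J − C| = 33.19.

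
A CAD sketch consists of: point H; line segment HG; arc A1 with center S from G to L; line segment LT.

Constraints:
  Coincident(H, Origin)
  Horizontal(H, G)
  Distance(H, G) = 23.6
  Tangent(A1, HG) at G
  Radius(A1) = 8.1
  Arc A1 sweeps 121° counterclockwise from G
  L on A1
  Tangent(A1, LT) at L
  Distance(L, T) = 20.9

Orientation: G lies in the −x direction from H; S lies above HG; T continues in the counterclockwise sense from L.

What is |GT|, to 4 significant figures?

30.43

H is at the origin; HG is horizontal with |HG| = 23.6 and G on the −x side, so G = (-23.60, 0.000). The tangent condition forces SG to be normal to HG, so S = G + (0, 8.1) = (-23.60, 8.100). On A1, G sits at bearing -90° from S; a 121° counterclockwise sweep puts L at bearing 31°, so L = S + 8.1·(cos 31°, sin 31°) = (-16.66, 12.27). The tangent condition forces SL to be normal to LT, so LT runs along (−sin 31°, cos 31°); with |LT| = 20.9, T = (-27.42, 30.19). Then |GT| = |T − G| = 30.43.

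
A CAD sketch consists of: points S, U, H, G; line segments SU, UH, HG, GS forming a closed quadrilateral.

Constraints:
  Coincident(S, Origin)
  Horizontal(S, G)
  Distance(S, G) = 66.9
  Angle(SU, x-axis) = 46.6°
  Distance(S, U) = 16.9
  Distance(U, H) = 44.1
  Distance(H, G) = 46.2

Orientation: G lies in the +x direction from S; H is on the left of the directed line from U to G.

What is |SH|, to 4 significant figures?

60.93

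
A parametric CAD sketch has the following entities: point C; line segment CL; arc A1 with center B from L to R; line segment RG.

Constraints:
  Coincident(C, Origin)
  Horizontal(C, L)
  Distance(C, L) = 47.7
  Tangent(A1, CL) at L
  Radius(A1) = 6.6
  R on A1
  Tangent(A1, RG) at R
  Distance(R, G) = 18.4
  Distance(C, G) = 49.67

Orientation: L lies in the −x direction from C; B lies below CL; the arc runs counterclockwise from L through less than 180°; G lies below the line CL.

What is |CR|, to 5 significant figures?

54.124

C is at the origin; CL is horizontal with |CL| = 47.7 and L on the −x side, so L = (-47.700, 0.0000). Tangency of A1 to CL means the radius BL is perpendicular to CL, so B = L + (0, -6.6) = (-47.700, -6.6000). Since BR ⟂ RG (tangency), |BG| = √(6.6² + 18.4²) = 19.548 regardless of where R sits on A1. So G lies on both circle(C, 49.67) and circle(B, 19.548); the below-CL intersection is G = (-42.636, -25.481). R is the foot of the tangent from G: R = (-53.123, -10.362).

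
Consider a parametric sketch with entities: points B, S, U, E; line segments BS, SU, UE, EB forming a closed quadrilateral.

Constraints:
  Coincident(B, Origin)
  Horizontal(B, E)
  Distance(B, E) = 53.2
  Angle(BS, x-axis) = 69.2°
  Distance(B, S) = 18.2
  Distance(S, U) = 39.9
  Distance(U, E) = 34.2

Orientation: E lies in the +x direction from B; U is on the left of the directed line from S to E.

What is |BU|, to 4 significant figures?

54.14

Checks: |SU| = 39.90 ✓; |UE| = 34.20 ✓.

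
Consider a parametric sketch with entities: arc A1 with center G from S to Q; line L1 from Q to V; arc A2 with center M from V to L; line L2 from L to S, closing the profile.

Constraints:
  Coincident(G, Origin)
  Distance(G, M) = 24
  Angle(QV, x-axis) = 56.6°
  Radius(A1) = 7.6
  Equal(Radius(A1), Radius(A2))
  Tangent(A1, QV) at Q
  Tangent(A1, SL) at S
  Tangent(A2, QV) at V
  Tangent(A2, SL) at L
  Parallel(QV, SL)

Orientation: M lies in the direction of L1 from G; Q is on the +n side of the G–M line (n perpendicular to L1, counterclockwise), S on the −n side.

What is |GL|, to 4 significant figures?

25.17

Tangency of A1 to both parallel lines with radius 7.6 puts Q and S at G ± 7.6·n: Q = (-6.345, 4.184), S = (6.345, -4.184). Equal radii place V and L the same way about M: V = M + 7.6·n = (6.867, 24.22), L = M − 7.6·n = (19.56, 15.85). Then |GL| = |L − G| = 25.17.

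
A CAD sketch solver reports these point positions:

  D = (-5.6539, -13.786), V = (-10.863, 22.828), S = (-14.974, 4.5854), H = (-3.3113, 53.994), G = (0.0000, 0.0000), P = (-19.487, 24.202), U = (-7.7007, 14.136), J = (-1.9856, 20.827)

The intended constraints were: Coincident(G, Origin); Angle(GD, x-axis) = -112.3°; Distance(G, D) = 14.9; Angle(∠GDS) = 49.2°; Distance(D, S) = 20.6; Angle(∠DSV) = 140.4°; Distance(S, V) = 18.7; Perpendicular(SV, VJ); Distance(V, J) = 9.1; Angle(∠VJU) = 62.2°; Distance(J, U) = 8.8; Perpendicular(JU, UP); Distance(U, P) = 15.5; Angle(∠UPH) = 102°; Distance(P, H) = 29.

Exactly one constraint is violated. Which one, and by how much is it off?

Distance(P, H) = 29 — off by 4.90.

G = (0.00, 0.00) ✓; GD at -112.3° ✓; |GD| = 14.90 ✓; ∠GDS = 49.20° ✓; |DS| = 20.60 ✓; ∠DSV = 140.4° ✓; |SV| = 18.70 ✓; ∠(SV, VJ) = 90.00° ✓; |VJ| = 9.100 ✓; ∠VJU = 62.20° ✓; |JU| = 8.800 ✓; ∠(JU, UP) = 90.00° ✓; |UP| = 15.50 ✓; ∠UPH = 102.0° ✓; |PH| = 33.90 ✗.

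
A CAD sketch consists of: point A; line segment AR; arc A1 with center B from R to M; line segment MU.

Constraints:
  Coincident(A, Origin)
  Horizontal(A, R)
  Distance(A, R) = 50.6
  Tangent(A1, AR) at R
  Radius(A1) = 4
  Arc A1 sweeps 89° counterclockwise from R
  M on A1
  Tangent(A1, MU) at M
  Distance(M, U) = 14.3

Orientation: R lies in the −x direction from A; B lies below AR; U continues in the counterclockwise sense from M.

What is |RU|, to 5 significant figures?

18.717

A is at the origin; AR is horizontal with |AR| = 50.6 and R on the −x side, so R = (-50.600, 0.0000). The tangent condition forces BR to be normal to AR, so B = R + (0, -4) = (-50.600, -4.0000). On A1, R sits at bearing 90° from B; an 89° counterclockwise sweep puts M at bearing 179°, so M = B + 4.0·(cos 179°, sin 179°) = (-54.599, -3.9302). Since A1 is tangent to MU there, BM ⟂ MU, so MU runs along (−sin 179°, cos 179°); with |MU| = 14.3, U = (-54.849, -18.228). Then |RU| = |U − R| = 18.717.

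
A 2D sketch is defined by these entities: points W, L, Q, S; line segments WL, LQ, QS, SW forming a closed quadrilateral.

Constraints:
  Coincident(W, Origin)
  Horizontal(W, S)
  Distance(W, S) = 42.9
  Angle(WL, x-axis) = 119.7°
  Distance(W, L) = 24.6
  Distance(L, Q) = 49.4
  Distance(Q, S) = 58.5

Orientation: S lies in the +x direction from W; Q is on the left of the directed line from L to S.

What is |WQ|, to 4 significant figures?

60.16

Checks: |LQ| = 49.40 ✓; |QS| = 58.50 ✓.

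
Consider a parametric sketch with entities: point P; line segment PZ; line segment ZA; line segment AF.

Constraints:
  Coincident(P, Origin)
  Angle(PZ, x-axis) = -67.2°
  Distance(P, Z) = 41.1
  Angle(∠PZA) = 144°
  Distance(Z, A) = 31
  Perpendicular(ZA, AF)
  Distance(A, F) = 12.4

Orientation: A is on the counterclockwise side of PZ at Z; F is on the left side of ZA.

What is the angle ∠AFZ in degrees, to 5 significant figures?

68.199°

∠PZA = 144.0°, so ZA runs at -67.2° + (180° − 144.0°) = -31.200° from the x-axis; with |ZA| = 31.0, A = Z + 31.0·(cos -31.200°, sin -31.200°) = (42.443, -53.947). The perpendicularity gives AF at right angles to ZA; with |AF| = 12.4 on the left of ZA, F = A + 12.4·(0.51803, 0.85536) = (48.867, -43.341). Then cos ∠AFZ = FA·FZ / (|FA||FZ|), giving 68.199°.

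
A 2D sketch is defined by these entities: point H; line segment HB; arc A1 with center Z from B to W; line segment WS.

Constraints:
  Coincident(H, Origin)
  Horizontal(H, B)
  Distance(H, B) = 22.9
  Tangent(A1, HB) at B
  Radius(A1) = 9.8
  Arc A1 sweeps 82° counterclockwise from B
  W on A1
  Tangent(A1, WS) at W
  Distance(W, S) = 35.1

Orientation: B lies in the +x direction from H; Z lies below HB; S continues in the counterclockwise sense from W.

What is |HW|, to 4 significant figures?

15.66

The tangent condition forces ZB to be normal to HB, so Z = B + (0, -9.8) = (22.90, -9.800). On A1, B sits at bearing 90° from Z; an 82° counterclockwise sweep puts W at bearing 172°, so W = Z + 9.8·(cos 172°, sin 172°) = (13.20, -8.436). Then |HW| = |W − H| = 15.66.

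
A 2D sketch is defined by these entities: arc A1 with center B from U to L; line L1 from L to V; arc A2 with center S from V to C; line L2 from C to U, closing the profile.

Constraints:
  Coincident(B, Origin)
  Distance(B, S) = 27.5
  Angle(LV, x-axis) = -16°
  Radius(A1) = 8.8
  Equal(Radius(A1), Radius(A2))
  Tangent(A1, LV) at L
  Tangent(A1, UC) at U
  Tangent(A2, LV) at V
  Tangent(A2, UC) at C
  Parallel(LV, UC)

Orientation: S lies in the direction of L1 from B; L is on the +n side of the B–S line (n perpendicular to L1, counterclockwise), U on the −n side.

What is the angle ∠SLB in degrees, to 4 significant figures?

72.26°

The slot axis is L1's direction at -16.0°, so u = (cos -16.0°, sin -16.0°) = (0.9613, -0.2756) and n = (−sin -16.0°, cos -16.0°) = (0.2756, 0.9613). B is at the origin and S lies 27.5 along u from B, so S = 27.5·u = (26.43, -7.580). Tangency of A1 to both parallel lines with radius 8.8 puts L and U at B ± 8.8·n: L = (2.426, 8.459), U = (-2.426, -8.459). Then cos ∠SLB = LS·LB / (|LS||LB|), giving 72.26°.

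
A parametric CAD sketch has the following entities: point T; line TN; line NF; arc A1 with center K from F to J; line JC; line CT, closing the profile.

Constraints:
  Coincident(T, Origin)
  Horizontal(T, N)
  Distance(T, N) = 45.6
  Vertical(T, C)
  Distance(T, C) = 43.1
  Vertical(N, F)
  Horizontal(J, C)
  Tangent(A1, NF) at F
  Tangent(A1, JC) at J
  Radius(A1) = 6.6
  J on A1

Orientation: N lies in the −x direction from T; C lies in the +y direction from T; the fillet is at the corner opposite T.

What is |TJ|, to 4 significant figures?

58.13

T is at the origin; T and N share the same y with |TN| = 45.6 and N on the −x side, so N = (-45.60, 0.000). T and C share the same x with |TC| = 43.1 and C on the +y side, so C = (0.000, 43.10). The virtual corner opposite T is at (-45.60, 43.10). A1 meets NF tangentially, so KF is at right angles to NF and the tangent condition forces KJ to be normal to JC, with radius 6.6, so the center K sits 6.6 in from both sides at K = (-39.00, 36.50). That places the tangent points at F = (-45.60, 36.50) on NF and J = (-39.00, 43.10) on JC. Then |TJ| = |J − T| = 58.13.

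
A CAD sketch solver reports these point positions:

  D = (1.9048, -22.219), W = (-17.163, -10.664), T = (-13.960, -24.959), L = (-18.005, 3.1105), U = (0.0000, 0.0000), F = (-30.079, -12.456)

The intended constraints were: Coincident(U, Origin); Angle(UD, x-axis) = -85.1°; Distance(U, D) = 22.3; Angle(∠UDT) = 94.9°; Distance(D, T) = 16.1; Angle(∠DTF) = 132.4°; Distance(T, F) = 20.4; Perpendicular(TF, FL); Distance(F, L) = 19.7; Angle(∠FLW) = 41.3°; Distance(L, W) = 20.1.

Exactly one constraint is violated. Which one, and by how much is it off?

Distance(L, W) = 20.1 — off by 6.30.

U = (0.00, 0.00) ✓; UD at -85.10° ✓; |UD| = 22.30 ✓; ∠UDT = 94.90° ✓; |DT| = 16.10 ✓; ∠DTF = 132.4° ✓; |TF| = 20.40 ✓; ∠(TF, FL) = 90.00° ✓; |FL| = 19.70 ✓; ∠FLW = 41.30° ✓; |LW| = 13.80 ✗.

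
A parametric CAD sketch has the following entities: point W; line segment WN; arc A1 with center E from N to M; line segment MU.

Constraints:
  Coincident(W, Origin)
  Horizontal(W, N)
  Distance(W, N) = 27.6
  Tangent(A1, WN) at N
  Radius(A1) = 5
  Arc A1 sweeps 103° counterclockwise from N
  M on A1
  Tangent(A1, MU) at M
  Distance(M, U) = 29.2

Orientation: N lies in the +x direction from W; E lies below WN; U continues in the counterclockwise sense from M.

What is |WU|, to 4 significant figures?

45.32

On A1, N sits at bearing 90° from E; a 103° counterclockwise sweep puts M at bearing 193°, so M = E + 5.0·(cos 193°, sin 193°) = (22.73, -6.125). A1 meets MU tangentially, so EM is at right angles to MU, so MU runs along (−sin 193°, cos 193°); with |MU| = 29.2, U = (29.30, -34.58). Then |WU| = |U − W| = 45.32.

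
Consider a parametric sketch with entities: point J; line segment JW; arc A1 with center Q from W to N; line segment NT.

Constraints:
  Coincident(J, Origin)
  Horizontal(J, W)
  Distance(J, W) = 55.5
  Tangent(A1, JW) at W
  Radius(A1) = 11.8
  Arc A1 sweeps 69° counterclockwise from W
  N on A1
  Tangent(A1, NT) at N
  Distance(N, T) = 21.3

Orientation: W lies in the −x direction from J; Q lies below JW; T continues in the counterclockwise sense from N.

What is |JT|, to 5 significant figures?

79.070

On A1, W sits at bearing 90° from Q; a 69° counterclockwise sweep puts N at bearing 159°, so N = Q + 11.8·(cos 159°, sin 159°) = (-66.516, -7.5713). A1 meets NT tangentially, so QN is at right angles to NT, so NT runs along (−sin 159°, cos 159°); with |NT| = 21.3, T = (-74.149, -27.457). Then |JT| = |T − J| = 79.070.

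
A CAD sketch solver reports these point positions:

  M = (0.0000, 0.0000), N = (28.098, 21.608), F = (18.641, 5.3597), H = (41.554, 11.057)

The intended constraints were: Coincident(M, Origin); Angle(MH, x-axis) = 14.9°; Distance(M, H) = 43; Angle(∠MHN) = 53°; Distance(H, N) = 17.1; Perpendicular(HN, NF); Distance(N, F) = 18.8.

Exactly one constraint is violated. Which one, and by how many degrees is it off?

Perpendicular(HN, NF) — off by 7.90°.

M = (0.00, 0.00) ✓; MH at 14.90° ✓; |MH| = 43.00 ✓; ∠MHN = 53.00° ✓; |HN| = 17.10 ✓; ∠(HN, NF) = 97.90° ✗; |NF| = 18.80 ✓.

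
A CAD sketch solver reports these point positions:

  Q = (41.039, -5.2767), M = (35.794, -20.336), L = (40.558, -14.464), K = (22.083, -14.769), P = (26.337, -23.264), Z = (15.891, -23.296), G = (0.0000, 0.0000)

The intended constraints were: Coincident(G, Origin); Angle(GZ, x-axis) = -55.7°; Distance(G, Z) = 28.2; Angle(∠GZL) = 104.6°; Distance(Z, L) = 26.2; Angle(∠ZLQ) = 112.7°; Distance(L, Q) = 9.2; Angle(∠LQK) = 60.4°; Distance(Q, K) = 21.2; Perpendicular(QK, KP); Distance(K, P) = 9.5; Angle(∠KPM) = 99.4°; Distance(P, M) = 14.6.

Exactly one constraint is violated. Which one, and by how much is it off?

Distance(P, M) = 14.6 — off by 4.70.

G = (0.00, 0.00) ✓; GZ at -55.70° ✓; |GZ| = 28.20 ✓; ∠GZL = 104.6° ✓; |ZL| = 26.20 ✓; ∠ZLQ = 112.7° ✓; |LQ| = 9.200 ✓; ∠LQK = 60.40° ✓; |QK| = 21.20 ✓; ∠(QK, KP) = 90.00° ✓; |KP| = 9.501 ✓; ∠KPM = 99.40° ✓; |PM| = 9.900 ✗.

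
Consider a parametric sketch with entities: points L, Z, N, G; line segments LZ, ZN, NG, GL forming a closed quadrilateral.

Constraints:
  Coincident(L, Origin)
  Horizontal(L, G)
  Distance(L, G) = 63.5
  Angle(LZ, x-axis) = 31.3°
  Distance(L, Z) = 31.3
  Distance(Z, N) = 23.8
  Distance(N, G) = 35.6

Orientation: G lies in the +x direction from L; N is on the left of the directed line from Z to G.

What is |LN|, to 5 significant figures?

55.019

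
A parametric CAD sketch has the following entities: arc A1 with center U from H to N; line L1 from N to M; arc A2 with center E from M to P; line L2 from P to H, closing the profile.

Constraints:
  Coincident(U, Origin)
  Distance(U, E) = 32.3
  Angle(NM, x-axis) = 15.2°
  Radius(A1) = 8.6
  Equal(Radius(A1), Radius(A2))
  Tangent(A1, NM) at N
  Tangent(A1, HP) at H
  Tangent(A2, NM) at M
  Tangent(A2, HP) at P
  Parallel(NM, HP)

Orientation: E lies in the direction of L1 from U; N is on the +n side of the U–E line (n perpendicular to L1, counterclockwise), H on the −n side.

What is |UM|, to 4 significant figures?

33.43

The slot axis is L1's direction at 15.2°, so u = (cos 15.2°, sin 15.2°) = (0.9650, 0.2622) and n = (−sin 15.2°, cos 15.2°) = (-0.2622, 0.9650). U is at the origin and E lies 32.3 along u from U, so E = 32.3·u = (31.17, 8.469). Tangency of A1 to both parallel lines with radius 8.6 puts N and H at U ± 8.6·n: N = (-2.255, 8.299), H = (2.255, -8.299). Equal radii place M and P the same way about E: M = E + 8.6·n = (28.92, 16.77), P = E − 8.6·n = (33.42, 0.1696). Then |UM| = |M − U| = 33.43.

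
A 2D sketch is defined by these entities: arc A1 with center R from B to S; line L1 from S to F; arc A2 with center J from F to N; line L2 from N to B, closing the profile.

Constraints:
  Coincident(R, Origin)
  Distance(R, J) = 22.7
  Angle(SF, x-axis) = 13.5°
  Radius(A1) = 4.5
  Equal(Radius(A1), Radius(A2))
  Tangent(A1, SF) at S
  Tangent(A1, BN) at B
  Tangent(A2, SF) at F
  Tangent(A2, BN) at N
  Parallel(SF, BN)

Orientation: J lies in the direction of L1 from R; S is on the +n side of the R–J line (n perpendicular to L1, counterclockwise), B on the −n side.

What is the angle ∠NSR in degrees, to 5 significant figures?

68.373°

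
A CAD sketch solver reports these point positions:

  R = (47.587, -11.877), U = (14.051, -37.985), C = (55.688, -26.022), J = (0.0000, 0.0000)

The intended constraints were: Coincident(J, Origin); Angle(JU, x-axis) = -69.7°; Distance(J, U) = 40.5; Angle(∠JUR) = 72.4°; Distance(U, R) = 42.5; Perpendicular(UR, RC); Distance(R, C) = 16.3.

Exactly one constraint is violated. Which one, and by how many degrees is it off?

Perpendicular(UR, RC) — off by 8.10°.

J = (0.00, 0.00) ✓; JU at -69.70° ✓; |JU| = 40.50 ✓; ∠JUR = 72.40° ✓; |UR| = 42.50 ✓; ∠(UR, RC) = 98.10° ✗; |RC| = 16.30 ✓.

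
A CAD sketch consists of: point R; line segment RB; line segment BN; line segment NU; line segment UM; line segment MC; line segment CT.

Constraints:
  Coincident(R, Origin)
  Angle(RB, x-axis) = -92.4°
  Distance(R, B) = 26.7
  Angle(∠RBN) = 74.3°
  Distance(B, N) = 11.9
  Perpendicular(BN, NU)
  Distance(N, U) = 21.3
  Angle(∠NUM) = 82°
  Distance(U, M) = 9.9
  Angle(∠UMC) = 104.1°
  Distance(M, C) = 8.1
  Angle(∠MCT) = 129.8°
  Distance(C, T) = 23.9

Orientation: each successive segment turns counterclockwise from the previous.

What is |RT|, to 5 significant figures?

32.775

R is at the origin; RB runs at -92.4° with length 26.7, so B = (-1.1181, -26.677). ∠RBN = 74.3° gives BN at 13.300° from the x-axis; with |BN| = 11.9, N = (10.463, -23.939). BN is perpendicular to NU, so NU runs at 103.30°; with |NU| = 21.3, U = (5.5627, -3.2103). ∠NUM = 82.0° gives UM at -158.70° from the x-axis; with |UM| = 9.9, M = (-3.6611, -6.8065). ∠UMC = 104.1° gives MC at -82.800° from the x-axis; with |MC| = 8.1, C = (-2.6459, -14.843). ∠MCT = 129.8° gives CT at -32.600° from the x-axis; with |CT| = 23.9, T = (17.489, -27.719). Then |RT| = |T − R| = 32.775.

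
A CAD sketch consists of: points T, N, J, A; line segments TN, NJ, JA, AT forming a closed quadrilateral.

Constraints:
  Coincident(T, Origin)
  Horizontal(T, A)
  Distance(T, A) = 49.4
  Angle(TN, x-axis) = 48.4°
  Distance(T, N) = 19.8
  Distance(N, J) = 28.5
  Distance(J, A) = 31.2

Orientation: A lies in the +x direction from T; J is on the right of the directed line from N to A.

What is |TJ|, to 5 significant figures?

24.392

T is at the origin; T and A share the same y with |TA| = 49.4 and A in +x, so A = (49.4, 0). TN runs at 48.4° with |TN| = 19.8, so N = (13.146, 14.806). J is determined by |NJ| = 28.5 and |JA| = 31.2 together: it lies at the intersection of circle(N, 28.5) and circle(A, 31.2). With |NA| = 39.161, the foot of the radical line on NA is 17.523 from N and the perpendicular offset is √(28.5² − 17.523²) = 22.477. Taking the right-of-NA solution: J = (20.869, -12.627).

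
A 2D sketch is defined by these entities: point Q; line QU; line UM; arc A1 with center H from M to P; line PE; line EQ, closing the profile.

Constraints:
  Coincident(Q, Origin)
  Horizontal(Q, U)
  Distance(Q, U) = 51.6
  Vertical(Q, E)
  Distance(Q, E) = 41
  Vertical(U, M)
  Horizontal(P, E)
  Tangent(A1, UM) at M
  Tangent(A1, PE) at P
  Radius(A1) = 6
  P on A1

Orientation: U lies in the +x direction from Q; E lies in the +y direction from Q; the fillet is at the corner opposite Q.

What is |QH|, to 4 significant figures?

57.48

Q is at the origin; Q and U share the same y with |QU| = 51.6 and U on the +x side, so U = (51.60, 0.000). QE is vertical with |QE| = 41.0 and E on the +y side, so E = (0.000, 41.00). The virtual corner opposite Q is at (51.60, 41.00). Tangency of A1 to UM means the radius HM is perpendicular to UM and tangency of A1 to PE means the radius HP is perpendicular to PE, with radius 6.0, so the center H sits 6.0 in from both sides at H = (45.60, 35.00). Then |QH| = |H − Q| = 57.48.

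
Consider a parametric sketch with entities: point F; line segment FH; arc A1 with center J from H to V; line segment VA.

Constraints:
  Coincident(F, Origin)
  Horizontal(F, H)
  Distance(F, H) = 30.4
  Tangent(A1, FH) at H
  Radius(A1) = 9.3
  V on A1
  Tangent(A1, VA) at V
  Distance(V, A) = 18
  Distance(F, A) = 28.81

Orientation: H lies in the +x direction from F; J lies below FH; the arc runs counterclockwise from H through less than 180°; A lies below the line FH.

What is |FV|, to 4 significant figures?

22.49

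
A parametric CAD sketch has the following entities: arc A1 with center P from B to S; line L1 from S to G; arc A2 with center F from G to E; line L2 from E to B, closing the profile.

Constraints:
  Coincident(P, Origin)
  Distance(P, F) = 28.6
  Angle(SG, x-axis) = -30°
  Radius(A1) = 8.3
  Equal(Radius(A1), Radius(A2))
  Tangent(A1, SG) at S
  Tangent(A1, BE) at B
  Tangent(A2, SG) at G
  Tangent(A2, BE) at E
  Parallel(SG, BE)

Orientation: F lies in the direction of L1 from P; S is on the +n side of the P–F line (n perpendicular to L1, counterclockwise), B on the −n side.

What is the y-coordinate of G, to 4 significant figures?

-7.112

Tangency of A1 to both parallel lines with radius 8.3 puts S and B at P ± 8.3·n: S = (4.150, 7.188), B = (-4.150, -7.188). Equal radii place G and E the same way about F: G = F + 8.3·n = (28.92, -7.112), E = F − 8.3·n = (20.62, -21.49). So G.y = -7.112.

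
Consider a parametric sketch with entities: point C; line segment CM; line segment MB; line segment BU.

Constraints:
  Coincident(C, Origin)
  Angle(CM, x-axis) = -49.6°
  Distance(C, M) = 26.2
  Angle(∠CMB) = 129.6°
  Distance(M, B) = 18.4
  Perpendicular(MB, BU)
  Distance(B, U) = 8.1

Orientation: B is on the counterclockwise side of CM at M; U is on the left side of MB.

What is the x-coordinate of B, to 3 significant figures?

35.4

C is at the origin; CM runs at -49.6° with length 26.2, so M = 26.2·(cos -49.6°, sin -49.6°) = (17.0, -20.0). ∠CMB = 129.6°, so MB runs at -49.6° + (180° − 129.6°) = 0.800° from the x-axis; with |MB| = 18.4, B = M + 18.4·(cos 0.800°, sin 0.800°) = (35.4, -19.7). So B.x = 35.4.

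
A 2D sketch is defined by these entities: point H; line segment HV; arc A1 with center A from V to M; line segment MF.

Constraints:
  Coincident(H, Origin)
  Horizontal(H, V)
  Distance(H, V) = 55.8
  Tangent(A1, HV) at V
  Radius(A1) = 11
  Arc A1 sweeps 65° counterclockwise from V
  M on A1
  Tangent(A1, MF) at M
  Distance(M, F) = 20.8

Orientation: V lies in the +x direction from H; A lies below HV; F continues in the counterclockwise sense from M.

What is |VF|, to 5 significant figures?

31.418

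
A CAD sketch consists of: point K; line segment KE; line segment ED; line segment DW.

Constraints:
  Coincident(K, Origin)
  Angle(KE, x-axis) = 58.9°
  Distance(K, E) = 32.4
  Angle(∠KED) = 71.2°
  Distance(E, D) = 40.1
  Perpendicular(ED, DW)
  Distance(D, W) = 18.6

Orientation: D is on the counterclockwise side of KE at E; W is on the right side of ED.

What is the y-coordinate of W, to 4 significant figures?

54.46

K is at the origin; KE runs at 58.9° with length 32.4, so E = 32.4·(cos 58.9°, sin 58.9°) = (16.74, 27.74). ∠KED = 71.2°, so ED runs at 58.9° + (180° − 71.2°) = 167.7° from the x-axis; with |ED| = 40.1, D = E + 40.1·(cos 167.7°, sin 167.7°) = (-22.44, 36.29). The perpendicularity gives DW at right angles to ED; with |DW| = 18.6 on the right of ED, W = D + 18.6·(0.2130, 0.9770) = (-18.48, 54.46). So W.y = 54.46.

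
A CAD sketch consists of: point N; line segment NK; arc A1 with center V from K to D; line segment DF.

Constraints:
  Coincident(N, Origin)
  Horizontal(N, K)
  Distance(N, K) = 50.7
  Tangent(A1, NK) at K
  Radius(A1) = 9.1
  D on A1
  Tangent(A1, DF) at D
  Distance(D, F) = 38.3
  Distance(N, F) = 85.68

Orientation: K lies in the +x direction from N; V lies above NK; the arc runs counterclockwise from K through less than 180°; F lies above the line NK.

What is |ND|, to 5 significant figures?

59.005

N is at the origin; N and K share the same y with |NK| = 50.7 and K on the +x side, so K = (50.700, 0.0000). The tangent condition forces VK to be normal to NK, so V = K + (0, 9.1) = (50.700, 9.1000). Since VD ⟂ DF (tangency), |VF| = √(9.1² + 38.3²) = 39.366 regardless of where D sits on A1. So F lies on both circle(N, 85.68) and circle(V, 39.366); the above-NK intersection is F = (76.276, 39.026). D is the foot of the tangent from F: D = (58.797, 4.9470).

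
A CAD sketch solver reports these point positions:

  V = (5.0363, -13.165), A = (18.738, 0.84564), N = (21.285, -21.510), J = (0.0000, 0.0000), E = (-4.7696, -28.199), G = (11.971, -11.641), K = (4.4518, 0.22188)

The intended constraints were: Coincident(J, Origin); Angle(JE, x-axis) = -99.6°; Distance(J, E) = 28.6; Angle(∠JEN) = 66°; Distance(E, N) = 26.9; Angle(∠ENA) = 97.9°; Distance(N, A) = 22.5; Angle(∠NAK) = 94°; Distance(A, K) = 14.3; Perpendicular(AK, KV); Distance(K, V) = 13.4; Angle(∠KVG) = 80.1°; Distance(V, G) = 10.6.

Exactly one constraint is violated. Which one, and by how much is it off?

Distance(V, G) = 10.6 — off by 3.50.

J = (0.00, 0.00) ✓; JE at -99.60° ✓; |JE| = 28.60 ✓; ∠JEN = 66.00° ✓; |EN| = 26.90 ✓; ∠ENA = 97.90° ✓; |NA| = 22.50 ✓; ∠NAK = 94.00° ✓; |AK| = 14.30 ✓; ∠(AK, KV) = 90.00° ✓; |KV| = 13.40 ✓; ∠KVG = 80.11° ✓; |VG| = 7.100 ✗.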